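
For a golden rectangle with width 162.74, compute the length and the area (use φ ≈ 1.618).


φ = (1 + √5) / 2 ≈ 1.618
Length = width × φ = 162.74 × 1.618 = 263.31332
≈ 263.31
Area = width × length = 162.74 × 263.31332 = 42851.6096968 ≈ 42851.61
= Length: 263.31, Area: 42851.61

Length: 263.31, Area: 42851.61


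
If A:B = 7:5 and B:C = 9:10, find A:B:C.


Match B: multiply A:B by 9 → 63:45
Multiply B:C by 5 → 45:50
Combined: 63:45:50
GCD = 1
= 63:45:50

63:45:50


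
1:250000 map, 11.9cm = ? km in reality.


Real distance = map distance × scale
= 11.9cm × 250000
= 2975000 cm = 29750.0 m
= 29.750 km

29.750 km


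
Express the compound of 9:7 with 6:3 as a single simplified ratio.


Compound ratio = (9×6) : (7×3)
= 54:21
GCD = 3
= 18:7

18:7


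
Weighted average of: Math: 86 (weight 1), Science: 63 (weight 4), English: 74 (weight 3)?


Numerator = 86×1 + 63×4 + 74×3
= 86 + 252 + 222
= 560
Total weight = 8
Weighted avg = 560/8
= 70.00

70.00


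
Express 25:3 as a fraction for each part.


Total parts = 25 + 3 = 28
First part: 25/28 = 25/28
Second part: 3/28 = 3/28
= 25/28 and 3/28

25/28 and 3/28


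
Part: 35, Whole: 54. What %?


Percentage = (part / whole) × 100
= (35 / 54) × 100
≈ 64.81%

64.81%


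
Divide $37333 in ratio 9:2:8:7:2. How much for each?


Total parts = 9 + 2 + 8 + 7 + 2 = 28
Part 1: 37333 × 9/28 = 11999.89
Part 2: 37333 × 2/28 = 2666.64
Part 3: 37333 × 8/28 = 10666.57
Part 4: 37333 × 7/28 = 9333.25
Part 5: 37333 × 2/28 = 2666.64
= Part 1: $11999.89, Part 2: $2666.64, Part 3: $10666.57, Part 4: $9333.25, Part 5: $2666.64

Part 1: $11999.89, Part 2: $2666.64, Part 3: $10666.57, Part 4: $9333.25, Part 5: $2666.64


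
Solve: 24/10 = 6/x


Cross multiply: 24 × x = 10 × 6
24x = 60
x = 60 / 24
= 2.50

2.50


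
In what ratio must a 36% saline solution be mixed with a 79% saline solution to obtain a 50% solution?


Let x parts of 36% mix with y parts of 79%.
36x + 79y = 50(x + y)
36x + 79y = 50x + 50y
x(36 - 50) = y(50 - 79)
x/y = (79 - 50)/(50 - 36) = 29/14
Simplify: 29:14
= 29:14

29:14


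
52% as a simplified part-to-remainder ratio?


52% means 52 parts out of 100; remainder = 48
Part : remainder = 52:48
GCD = 4
= 13:12

13:12


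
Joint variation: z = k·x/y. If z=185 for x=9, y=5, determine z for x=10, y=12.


z = k·x/y
Solve for k using the known point: k = z·y/x = 185×5/9 = 925/9 ≈ 102.7778
Now evaluate at x=10, y=12:
z = k × 10 / 12 = (925 × 10) / (9 × 12) = 9250/108
≈ 85.6481

85.6481


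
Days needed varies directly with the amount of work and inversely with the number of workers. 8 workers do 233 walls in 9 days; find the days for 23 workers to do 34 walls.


Days ∝ work / workers, so d₂ = d₁ × (m₁/m₂) × (w₂/w₁)
Workers factor (inverse): 8/23 ≈ 0.3478
Work factor (direct): 34/233 ≈ 0.1459
d₂ = 9 × 8/23 × 34/233 = (9 × 8 × 34) / (23 × 233) = 2448/5359
≈ 0.46 days

0.46 days


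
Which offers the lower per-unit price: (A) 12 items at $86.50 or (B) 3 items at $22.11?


Deal A: $86.50/12 = $7.2083/unit
Deal B: $22.11/3 = $7.3700/unit
A is cheaper per unit
= Deal A

Deal A


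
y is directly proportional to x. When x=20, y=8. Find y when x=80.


Direct proportion: y/x = constant
k = 8/20 = 0.4000
y₂ = k × 80 = 8 × 80 / 20 = 640/20
= 32.00

32.00


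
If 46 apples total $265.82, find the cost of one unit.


Unit rate = total / quantity
= 265.82 / 46
= $5.78 per unit

$5.78 per unit


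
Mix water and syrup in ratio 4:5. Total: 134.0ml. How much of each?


Total parts = 4 + 5 = 9
water: 134.0 × 4/9 = 59.6ml
syrup: 134.0 × 5/9 = 74.4ml
= 59.6ml and 74.4ml

59.6ml and 74.4ml


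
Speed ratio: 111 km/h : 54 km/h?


Ratio = 111:54
GCD = 3
Simplified = 37:18
Time ratio (same distance) = 18:37
Speed ratio = 37:18

37:18


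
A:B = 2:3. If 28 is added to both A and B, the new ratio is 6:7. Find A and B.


Let A = 2k, B = 3k.
(2k + 28) / (3k + 28) = 6/7
Cross-multiply: 7(2k + 28) = 6(3k + 28)
14k + 196 = 18k + 168
14k - 18k = 168 - 196
-4k = -28
k = -28/-4 = 7
A = 2×7 = 14, B = 3×7 = 21
= A = 14, B = 21

A = 14, B = 21


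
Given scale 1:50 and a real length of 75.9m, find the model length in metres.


Model size = real / scale
= 75.9 / 50
= 1.5180 m

1.5180 m


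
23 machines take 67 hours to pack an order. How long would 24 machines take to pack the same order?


Inverse proportion: x × y = constant
k = 23 × 67 = 1541
y₂ = k / 24 = 1541 / 24
= 64.21

64.21


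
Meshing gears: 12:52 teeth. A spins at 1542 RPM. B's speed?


Gear ratio = 12:52 = 3:13
RPM_B = RPM_A × (teeth_A / teeth_B)
= 1542 × (12/52)
= 355.8 RPM

355.8 RPM


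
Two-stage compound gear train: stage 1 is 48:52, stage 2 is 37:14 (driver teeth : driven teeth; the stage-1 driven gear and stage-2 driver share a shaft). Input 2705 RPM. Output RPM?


Stage 1: RPM_B = RPM_A × t_A/t_B = 2705 × 48/52 = 129840/52 ≈ 2496.92
B and C share a shaft → RPM_C = RPM_B
Stage 2: RPM_D = RPM_C × t_C/t_D = RPM_A × (t_A×t_C)/(t_B×t_D)
Overall ratio = (48×37)/(52×14) = 1776/728
RPM_D = 2705 × 1776/728 = 4804080/728
≈ 6599.01 RPM

6599.01 RPM


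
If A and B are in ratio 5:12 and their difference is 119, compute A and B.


Let A = 5k, B = 12k.
12k - 5k = 119
7k = 119 → k = 119/7 = 17
A = 5×17 = 85, B = 12×17 = 204
= A = 85, B = 204

A = 85, B = 204


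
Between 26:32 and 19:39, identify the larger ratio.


26/32 = 0.8125
19/39 = 0.4872
0.8125 > 0.4872, so 26:32 is greater
= 26:32

26:32


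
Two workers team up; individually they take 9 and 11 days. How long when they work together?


Rate of A = 1/9 per day
Rate of B = 1/11 per day
Combined rate = 1/9 + 1/11 = 20/99 ≈ 0.2020 per day
Days = 1 / combined rate = 99/20
= 4.95 days

4.95 days


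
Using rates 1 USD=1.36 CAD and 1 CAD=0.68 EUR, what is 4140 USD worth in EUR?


Step 1: 4140 USD × 1.36 = 5630.40 CAD
Step 2: 5630.40 CAD × 0.68 = 3828.67 EUR
Implied rate USD→EUR = 1.36 × 0.68 = 0.9248
= 3828.67 EUR

3828.67 EUR


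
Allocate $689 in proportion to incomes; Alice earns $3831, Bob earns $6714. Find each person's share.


Total income = 3831 + 6714 = $10545
Alice: $689 × 3831/10545 = $250.31
Bob: $689 × 6714/10545 = $438.69
= Alice: $250.31, Bob: $438.69

Alice: $250.31, Bob: $438.69


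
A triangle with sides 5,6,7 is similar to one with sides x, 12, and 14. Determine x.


Scale factor = 12/6 = 2
Missing side = 5 × 2
= 10.0

10.0


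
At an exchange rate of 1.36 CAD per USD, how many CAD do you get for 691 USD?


Amount × rate = 691 × 1.36
= 939.76 CAD

939.76 CAD


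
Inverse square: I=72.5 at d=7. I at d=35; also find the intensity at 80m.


I₁d₁² = I₂d₂²
I at 35m = 72.5 × (7/35)² = 72.5 × 49/1225 = 3552.5/1225 = 2.9000
I at 80m = 72.5 × (7/80)² = 72.5 × 49/6400 = 3552.5/6400 ≈ 0.5551
= 2.9000 and 0.5551

2.9000 and 0.5551


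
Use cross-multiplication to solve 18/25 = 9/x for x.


Cross multiply: 18 × x = 25 × 9
18x = 225
x = 225 / 18
= 12.50

12.50


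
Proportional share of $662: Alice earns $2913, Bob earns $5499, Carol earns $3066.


Total income = 2913 + 5499 + 3066 = $11478
Alice: $662 × 2913/11478 = $168.01
Bob: $662 × 5499/11478 = $317.16
Carol: $662 × 3066/11478 = $176.83
= Alice: $168.01, Bob: $317.16, Carol: $176.83

Alice: $168.01, Bob: $317.16, Carol: $176.83


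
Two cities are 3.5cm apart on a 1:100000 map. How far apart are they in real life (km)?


Real distance = map distance × scale
= 3.5cm × 100000
= 350000 cm = 3500.0 m
= 3.500 km

3.500 km


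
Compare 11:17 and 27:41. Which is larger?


11/17 = 0.6471
27/41 = 0.6585
0.6471 < 0.6585, so 11:17 is less
= 27:41

27:41


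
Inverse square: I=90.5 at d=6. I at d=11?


I₁d₁² = I₂d₂²
I₂ = I₁ × (d₁/d₂)²
= 90.5 × (6/11)²
= 90.5 × 36/121
= 3258/121
≈ 26.9256

26.9256


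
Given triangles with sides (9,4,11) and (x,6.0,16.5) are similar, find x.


Scale factor = 6.0/4 = 1.5
Missing side = 9 × 1.5
= 13.5

13.5


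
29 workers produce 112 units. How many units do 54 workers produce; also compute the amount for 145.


Direct proportion: y/x = constant
k = 112/29 ≈ 3.8621
y at x=54: k × 54 = 112 × 54 / 29 = 6048/29 ≈ 208.55
y at x=145: k × 145 = 112 × 145 / 29 = 16240/29 = 560.00
= 208.55 and 560.00

208.55 and 560.00


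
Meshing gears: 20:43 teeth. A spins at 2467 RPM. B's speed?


Gear ratio = 20:43 = 20:43
RPM_B = RPM_A × (teeth_A / teeth_B)
= 2467 × (20/43)
= 1147.4 RPM

1147.4 RPM


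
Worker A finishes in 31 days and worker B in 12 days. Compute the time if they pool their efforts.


Rate of A = 1/31 per day
Rate of B = 1/12 per day
Combined rate = 1/31 + 1/12 = 43/372 ≈ 0.1156 per day
Days = 1 / combined rate = 372/43
≈ 8.65 days

8.65 days


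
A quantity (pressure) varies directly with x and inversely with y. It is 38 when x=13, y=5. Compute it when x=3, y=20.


z = k·x/y
Solve for k using the known point: k = z·y/x = 38×5/13 = 190/13 ≈ 14.6154
Now evaluate at x=3, y=20:
z = k × 3 / 20 = (190 × 3) / (13 × 20) = 570/260
≈ 2.1923

2.1923


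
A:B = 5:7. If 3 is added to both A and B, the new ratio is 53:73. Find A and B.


Let A = 5k, B = 7k.
(5k + 3) / (7k + 3) = 53/73
Cross-multiply: 73(5k + 3) = 53(7k + 3)
365k + 219 = 371k + 159
365k - 371k = 159 - 219
-6k = -60
k = -60/-6 = 10
A = 5×10 = 50, B = 7×10 = 70
= A = 50, B = 70

A = 50, B = 70


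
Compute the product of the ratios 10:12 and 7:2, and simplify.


Compound ratio = (10×7) : (12×2)
= 70:24
GCD = 2
= 35:12

35:12


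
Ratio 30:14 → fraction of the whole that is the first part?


Total parts = 30 + 14 = 44
First part: 30/44 = 15/22
= 15/22

15/22


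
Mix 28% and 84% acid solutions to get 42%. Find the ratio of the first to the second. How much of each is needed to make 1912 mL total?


Let x parts of 28% mix with y parts of 84%.
28x + 84y = 42(x + y)
28x + 84y = 42x + 42y
x(28 - 42) = y(42 - 84)
x/y = (84 - 42)/(42 - 28) = 42/14
Simplify: 3:1
Total parts = 4; one part = 1912/4 = 478.00 mL
28% solution: 3×478.00 = 1434.00 mL
84% solution: 1×478.00 = 478.00 mL
= ratio 3:1; 1434.00 mL and 478.00 mL

ratio 3:1; 1434.00 mL and 478.00 mL


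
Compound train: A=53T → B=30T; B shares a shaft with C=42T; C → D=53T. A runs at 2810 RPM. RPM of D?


Stage 1: RPM_B = RPM_A × t_A/t_B = 2810 × 53/30 = 148930/30 ≈ 4964.33
B and C share a shaft → RPM_C = RPM_B
Stage 2: RPM_D = RPM_C × t_C/t_D = RPM_A × (t_A×t_C)/(t_B×t_D)
Overall ratio = (53×42)/(30×53) = 2226/1590
RPM_D = 2810 × 2226/1590 = 6255060/1590
= 3934.00 RPM

3934.00 RPM


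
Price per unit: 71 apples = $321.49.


Unit rate = total / quantity
= 321.49 / 71
= $4.53 per unit

$4.53 per unit


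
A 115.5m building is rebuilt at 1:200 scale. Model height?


Model size = real / scale
= 115.5 / 200
= 0.5775 m

0.5775 m


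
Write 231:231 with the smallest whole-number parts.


GCD(231, 231) = 231
231/231 : 231/231
= 1:1

1:1


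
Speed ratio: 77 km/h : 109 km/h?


Ratio = 77:109
GCD = 1
Simplified = 77:109
Time ratio (same distance) = 109:77
Speed ratio = 77:109

77:109


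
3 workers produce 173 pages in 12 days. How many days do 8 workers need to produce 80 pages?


Days ∝ work / workers, so d₂ = d₁ × (m₁/m₂) × (w₂/w₁)
Workers factor (inverse): 3/8 = 0.3750
Work factor (direct): 80/173 ≈ 0.4624
d₂ = 12 × 3/8 × 80/173 = (12 × 3 × 80) / (8 × 173) = 2880/1384
≈ 2.08 days

2.08 days


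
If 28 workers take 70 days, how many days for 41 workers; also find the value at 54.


Inverse proportion: x × y = constant
k = 28 × 70 = 1960
At x=41: k/41 = 47.80
At x=54: k/54 = 36.30
= 47.80 and 36.30

47.80 and 36.30


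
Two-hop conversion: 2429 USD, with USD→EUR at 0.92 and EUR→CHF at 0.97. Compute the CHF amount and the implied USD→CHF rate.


Step 1: 2429 USD × 0.92 = 2234.68 EUR
Step 2: 2234.68 EUR × 0.97 = 2167.64 CHF
Implied rate USD→CHF = 0.92 × 0.97 = 0.8924
= 2167.64 CHF; implied rate 0.8924 CHF/USD

2167.64 CHF; implied rate 0.8924 CHF/USD


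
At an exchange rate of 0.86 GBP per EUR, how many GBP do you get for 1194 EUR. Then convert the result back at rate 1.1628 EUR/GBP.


Amount × rate = 1194 × 0.86 = 1026.84 GBP
Round-trip: 1026.84 × 1.1628 = 1194.01 EUR
= 1026.84 GBP, then 1194.01 EUR

1026.84 GBP, then 1194.01 EUR


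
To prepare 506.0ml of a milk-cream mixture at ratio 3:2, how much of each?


Total parts = 3 + 2 = 5
milk: 506.0 × 3/5 = 303.6ml
cream: 506.0 × 2/5 = 202.4ml
= 303.6ml and 202.4ml

303.6ml and 202.4ml


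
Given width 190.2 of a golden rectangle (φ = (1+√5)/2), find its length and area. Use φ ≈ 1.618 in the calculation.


φ = (1 + √5) / 2 ≈ 1.618
Length = width × φ = 190.2 × 1.618 = 307.7436
≈ 307.74
Area = width × length = 190.2 × 307.7436 = 58532.83272 ≈ 58532.83
= Length: 307.74, Area: 58532.83

Length: 307.74, Area: 58532.83


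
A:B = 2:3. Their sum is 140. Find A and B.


Let A = 2k, B = 3k.
2k + 3k = 140
5k = 140 → k = 140/5 = 28
A = 2×28 = 56, B = 3×28 = 84
= A = 56, B = 84

A = 56, B = 84


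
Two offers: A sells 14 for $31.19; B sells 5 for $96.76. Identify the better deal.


Deal A: $31.19/14 = $2.2279/unit
Deal B: $96.76/5 = $19.3520/unit
A is cheaper per unit
= Deal A

Deal A


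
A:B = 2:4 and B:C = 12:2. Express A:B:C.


Match B: multiply A:B by 12 → 24:48
Multiply B:C by 4 → 48:8
Combined: 24:48:8
GCD = 8
= 3:6:1

3:6:1


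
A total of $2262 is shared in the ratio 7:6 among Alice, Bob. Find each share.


Total parts = 7 + 6 = 13
Alice: 2262 × 7/13 = 1218.00
Bob: 2262 × 6/13 = 1044.00
= Alice: $1218.00, Bob: $1044.00

Alice: $1218.00, Bob: $1044.00


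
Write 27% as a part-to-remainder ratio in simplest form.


27% means 27 parts out of 100; remainder = 73
Part : remainder = 27:73
GCD = 1
= 27:73

27:73


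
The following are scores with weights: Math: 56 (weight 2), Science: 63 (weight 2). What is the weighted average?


Numerator = 56×2 + 63×2
= 112 + 126
= 238
Total weight = 4
Weighted avg = 238/4
= 59.50

59.50


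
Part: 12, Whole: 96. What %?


Percentage = (part / whole) × 100
= (12 / 96) × 100
= 12.50%

12.50%


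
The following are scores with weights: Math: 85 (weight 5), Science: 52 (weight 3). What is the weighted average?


Numerator = 85×5 + 52×3
= 425 + 156
= 581
Total weight = 8
Weighted avg = 581/8
= 72.63

72.63


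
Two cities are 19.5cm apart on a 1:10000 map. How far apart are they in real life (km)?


Real distance = map distance × scale
= 19.5cm × 10000
= 195000 cm = 1950.0 m
= 1.950 km

1.950 km


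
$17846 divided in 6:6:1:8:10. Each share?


Total parts = 6 + 6 + 1 + 8 + 10 = 31
Part 1: 17846 × 6/31 = 3454.06
Part 2: 17846 × 6/31 = 3454.06
Part 3: 17846 × 1/31 = 575.68
Part 4: 17846 × 8/31 = 4605.42
Part 5: 17846 × 10/31 = 5756.77
= Part 1: $3454.06, Part 2: $3454.06, Part 3: $575.68, Part 4: $4605.42, Part 5: $5756.77

Part 1: $3454.06, Part 2: $3454.06, Part 3: $575.68, Part 4: $4605.42, Part 5: $5756.77


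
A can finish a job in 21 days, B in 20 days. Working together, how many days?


Rate of A = 1/21 per day
Rate of B = 1/20 per day
Combined rate = 1/21 + 1/20 = 41/420 ≈ 0.0976 per day
Days = 1 / combined rate = 420/41
≈ 10.24 days

10.24 days


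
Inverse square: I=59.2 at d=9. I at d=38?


I₁d₁² = I₂d₂²
I₂ = I₁ × (d₁/d₂)²
= 59.2 × (9/38)²
= 59.2 × 81/1444
= 4795.2/1444
≈ 3.3208

3.3208


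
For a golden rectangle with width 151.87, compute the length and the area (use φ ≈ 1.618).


φ = (1 + √5) / 2 ≈ 1.618
Length = width × φ = 151.87 × 1.618 = 245.72566
≈ 245.73
Area = width × length = 151.87 × 245.72566 = 37318.3559842 ≈ 37318.36
= Length: 245.73, Area: 37318.36

Length: 245.73, Area: 37318.36


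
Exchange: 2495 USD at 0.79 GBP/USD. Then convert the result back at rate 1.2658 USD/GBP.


Amount × rate = 2495 × 0.79 = 1971.05 GBP
Round-trip: 1971.05 × 1.2658 = 2494.96 USD
= 1971.05 GBP, then 2494.96 USD

1971.05 GBP, then 2494.96 USD


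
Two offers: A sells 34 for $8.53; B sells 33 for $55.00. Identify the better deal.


Deal A: $8.53/34 = $0.2509/unit
Deal B: $55.00/33 = $1.6667/unit
A is cheaper per unit
= Deal A

Deal A


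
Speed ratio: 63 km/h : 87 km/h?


Ratio = 63:87
GCD = 3
Simplified = 21:29
Time ratio (same distance) = 29:21
Speed ratio = 21:29

21:29


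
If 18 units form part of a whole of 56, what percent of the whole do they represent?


Percentage = (part / whole) × 100
= (18 / 56) × 100
≈ 32.14%

32.14%


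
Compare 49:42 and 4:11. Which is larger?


49/42 = 1.1667
4/11 = 0.3636
1.1667 > 0.3636, so 49:42 is greater
= 49:42

49:42


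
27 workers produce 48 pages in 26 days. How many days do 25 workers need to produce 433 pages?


Days ∝ work / workers, so d₂ = d₁ × (m₁/m₂) × (w₂/w₁)
Workers factor (inverse): 27/25 = 1.0800
Work factor (direct): 433/48 ≈ 9.0208
d₂ = 26 × 27/25 × 433/48 = (26 × 27 × 433) / (25 × 48) = 303966/1200
≈ 253.31 days

253.31 days


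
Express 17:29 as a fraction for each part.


Total parts = 17 + 29 = 46
First part: 17/46 = 17/46
Second part: 29/46 = 29/46
= 17/46 and 29/46

17/46 and 29/46


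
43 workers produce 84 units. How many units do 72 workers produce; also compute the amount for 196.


Direct proportion: y/x = constant
k = 84/43 ≈ 1.9535
y at x=72: k × 72 = 84 × 72 / 43 = 6048/43 ≈ 140.65
y at x=196: k × 196 = 84 × 196 / 43 = 16464/43 ≈ 382.88
= 140.65 and 382.88

140.65 and 382.88


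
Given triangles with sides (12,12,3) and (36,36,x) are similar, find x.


Scale factor = 36/12 = 3
Missing side = 3 × 3
= 9.0

9.0


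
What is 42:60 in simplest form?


GCD(42, 60) = 6
42/6 : 60/6
= 7:10

7:10


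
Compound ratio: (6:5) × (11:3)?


Compound ratio = (6×11) : (5×3)
= 66:15
GCD = 3
= 22:5

22:5


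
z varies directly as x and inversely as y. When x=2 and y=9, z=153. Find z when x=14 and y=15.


z = k·x/y
Solve for k using the known point: k = z·y/x = 153×9/2 = 1377/2 = 688.5000
Now evaluate at x=14, y=15:
z = k × 14 / 15 = (1377 × 14) / (2 × 15) = 19278/30
= 642.6000

642.6000


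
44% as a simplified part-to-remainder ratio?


44% means 44 parts out of 100; remainder = 56
Part : remainder = 44:56
GCD = 4
= 11:14

11:14


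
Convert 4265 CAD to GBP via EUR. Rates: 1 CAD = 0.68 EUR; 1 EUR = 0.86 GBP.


Step 1: 4265 CAD × 0.68 = 2900.20 EUR
Step 2: 2900.20 EUR × 0.86 = 2494.17 GBP
Implied rate CAD→GBP = 0.68 × 0.86 = 0.5848
= 2494.17 GBP

2494.17 GBP


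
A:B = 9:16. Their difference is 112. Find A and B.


Let A = 9k, B = 16k.
16k - 9k = 112
7k = 112 → k = 112/7 = 16
A = 9×16 = 144, B = 16×16 = 256
= A = 144, B = 256

A = 144, B = 256


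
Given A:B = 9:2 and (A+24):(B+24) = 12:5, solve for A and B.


Let A = 9k, B = 2k.
(9k + 24) / (2k + 24) = 12/5
Cross-multiply: 5(9k + 24) = 12(2k + 24)
45k + 120 = 24k + 288
45k - 24k = 288 - 120
21k = 168
k = 168/21 = 8
A = 9×8 = 72, B = 2×8 = 16
= A = 72, B = 16

A = 72, B = 16


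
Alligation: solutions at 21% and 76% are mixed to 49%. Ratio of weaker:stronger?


Let x parts of 21% mix with y parts of 76%.
21x + 76y = 49(x + y)
21x + 76y = 49x + 49y
x(21 - 49) = y(49 - 76)
x/y = (76 - 49)/(49 - 21) = 27/28
Simplify: 27:28
= 27:28

27:28


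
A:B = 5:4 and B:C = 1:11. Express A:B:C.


Match B: multiply A:B by 1 → 5:4
Multiply B:C by 4 → 4:44
Combined: 5:4:44
GCD = 1
= 5:4:44

5:4:44


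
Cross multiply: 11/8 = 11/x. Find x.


Cross multiply: 11 × x = 8 × 11
11x = 88
x = 88 / 11
= 8.00

8.00


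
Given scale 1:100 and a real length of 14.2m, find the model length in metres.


Model size = real / scale
= 14.2 / 100
= 0.1420 m

0.1420 m


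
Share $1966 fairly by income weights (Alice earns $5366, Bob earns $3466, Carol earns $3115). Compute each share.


Total income = 5366 + 3466 + 3115 = $11947
Alice: $1966 × 5366/11947 = $883.03
Bob: $1966 × 3466/11947 = $570.37
Carol: $1966 × 3115/11947 = $512.60
= Alice: $883.03, Bob: $570.37, Carol: $512.60

Alice: $883.03, Bob: $570.37, Carol: $512.60


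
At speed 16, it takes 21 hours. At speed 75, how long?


Inverse proportion: x × y = constant
k = 16 × 21 = 336
y₂ = k / 75 = 336 / 75
= 4.48

4.48


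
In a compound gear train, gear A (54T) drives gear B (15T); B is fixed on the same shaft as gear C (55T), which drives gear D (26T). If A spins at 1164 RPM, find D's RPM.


Stage 1: RPM_B = RPM_A × t_A/t_B = 1164 × 54/15 = 62856/15 = 4190.40
B and C share a shaft → RPM_C = RPM_B
Stage 2: RPM_D = RPM_C × t_C/t_D = RPM_A × (t_A×t_C)/(t_B×t_D)
Overall ratio = (54×55)/(15×26) = 2970/390
RPM_D = 1164 × 2970/390 = 3457080/390
≈ 8864.31 RPM

8864.31 RPM


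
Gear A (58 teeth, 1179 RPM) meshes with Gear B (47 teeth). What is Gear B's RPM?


Gear ratio = 58:47 = 58:47
RPM_B = RPM_A × (teeth_A / teeth_B)
= 1179 × (58/47)
= 1454.9 RPM

1454.9 RPM


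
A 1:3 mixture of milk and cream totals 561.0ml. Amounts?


Total parts = 1 + 3 = 4
milk: 561.0 × 1/4 = 140.3ml
cream: 561.0 × 3/4 = 420.8ml
= 140.3ml and 420.8ml

140.3ml and 420.8ml


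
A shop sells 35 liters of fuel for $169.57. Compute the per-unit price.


Unit rate = total / quantity
= 169.57 / 35
= $4.84 per unit

$4.84 per unit


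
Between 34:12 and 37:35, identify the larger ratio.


34/12 = 2.8333
37/35 = 1.0571
2.8333 > 1.0571, so 34:12 is greater
= 34:12

34:12


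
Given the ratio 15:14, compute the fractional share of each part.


Total parts = 15 + 14 = 29
First part: 15/29 = 15/29
Second part: 14/29 = 14/29
= 15/29 and 14/29

15/29 and 14/29


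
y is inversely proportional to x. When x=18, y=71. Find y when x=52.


Inverse proportion: x × y = constant
k = 18 × 71 = 1278
y₂ = k / 52 = 1278 / 52
= 24.58

24.58


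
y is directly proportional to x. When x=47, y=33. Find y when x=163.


Direct proportion: y/x = constant
k = 33/47 ≈ 0.7021
y₂ = k × 163 = 33 × 163 / 47 = 5379/47
≈ 114.45

114.45


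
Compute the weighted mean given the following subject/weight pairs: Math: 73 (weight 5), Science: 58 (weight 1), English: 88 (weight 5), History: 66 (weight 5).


Numerator = 73×5 + 58×1 + 88×5 + 66×5
= 365 + 58 + 440 + 330
= 1193
Total weight = 16
Weighted avg = 1193/16
= 74.56

74.56


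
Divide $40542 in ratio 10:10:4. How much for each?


Total parts = 10 + 10 + 4 = 24
Part 1: 40542 × 10/24 = 16892.50
Part 2: 40542 × 10/24 = 16892.50
Part 3: 40542 × 4/24 = 6757.00
= Part 1: $16892.50, Part 2: $16892.50, Part 3: $6757.00

Part 1: $16892.50, Part 2: $16892.50, Part 3: $6757.00


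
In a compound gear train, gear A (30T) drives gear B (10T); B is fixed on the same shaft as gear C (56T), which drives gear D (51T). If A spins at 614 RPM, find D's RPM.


Stage 1: RPM_B = RPM_A × t_A/t_B = 614 × 30/10 = 18420/10 = 1842.00
B and C share a shaft → RPM_C = RPM_B
Stage 2: RPM_D = RPM_C × t_C/t_D = RPM_A × (t_A×t_C)/(t_B×t_D)
Overall ratio = (30×56)/(10×51) = 1680/510
RPM_D = 614 × 1680/510 = 1031520/510
≈ 2022.59 RPM

2022.59 RPM


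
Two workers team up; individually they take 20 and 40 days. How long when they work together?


Rate of A = 1/20 per day
Rate of B = 1/40 per day
Combined rate = 1/20 + 1/40 = 60/800 = 0.0750 per day
Days = 1 / combined rate = 800/60
≈ 13.33 days

13.33 days


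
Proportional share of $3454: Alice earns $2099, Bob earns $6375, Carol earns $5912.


Total income = 2099 + 6375 + 5912 = $14386
Alice: $3454 × 2099/14386 = $503.96
Bob: $3454 × 6375/14386 = $1530.60
Carol: $3454 × 5912/14386 = $1419.44
= Alice: $503.96, Bob: $1530.60, Carol: $1419.44

Alice: $503.96, Bob: $1530.60, Carol: $1419.44


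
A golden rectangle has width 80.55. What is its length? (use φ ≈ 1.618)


φ = (1 + √5) / 2 ≈ 1.618
Length = width × φ = 80.55 × 1.618 = 130.3299
≈ 130.33

130.33


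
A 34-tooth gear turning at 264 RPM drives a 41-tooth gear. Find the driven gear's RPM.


Gear ratio = 34:41 = 34:41
RPM_B = RPM_A × (teeth_A / teeth_B)
= 264 × (34/41)
= 218.9 RPM

218.9 RPM


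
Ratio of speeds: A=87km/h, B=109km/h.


Ratio = 87:109
GCD = 1
Simplified = 87:109
Time ratio (same distance) = 109:87
Speed ratio = 87:109

87:109


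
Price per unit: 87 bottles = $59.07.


Unit rate = total / quantity
= 59.07 / 87
= $0.68 per unit

$0.68 per unit


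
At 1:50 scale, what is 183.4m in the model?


Model size = real / scale
= 183.4 / 50
= 3.6680 m

3.6680 m


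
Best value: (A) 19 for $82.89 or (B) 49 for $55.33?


Deal A: $82.89/19 = $4.3626/unit
Deal B: $55.33/49 = $1.1292/unit
B is cheaper per unit
= Deal B

Deal B


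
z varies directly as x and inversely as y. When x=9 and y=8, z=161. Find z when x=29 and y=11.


z = k·x/y
Solve for k using the known point: k = z·y/x = 161×8/9 = 1288/9 ≈ 143.1111
Now evaluate at x=29, y=11:
z = k × 29 / 11 = (1288 × 29) / (9 × 11) = 37352/99
≈ 377.2929

377.2929


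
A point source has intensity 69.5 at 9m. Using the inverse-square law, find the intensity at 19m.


I₁d₁² = I₂d₂²
I₂ = I₁ × (d₁/d₂)²
= 69.5 × (9/19)²
= 69.5 × 81/361
= 5629.5/361
≈ 15.5942

15.5942


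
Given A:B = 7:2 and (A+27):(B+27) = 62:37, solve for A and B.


Let A = 7k, B = 2k.
(7k + 27) / (2k + 27) = 62/37
Cross-multiply: 37(7k + 27) = 62(2k + 27)
259k + 999 = 124k + 1674
259k - 124k = 1674 - 999
135k = 675
k = 675/135 = 5
A = 7×5 = 35, B = 2×5 = 10
= A = 35, B = 10

A = 35, B = 10


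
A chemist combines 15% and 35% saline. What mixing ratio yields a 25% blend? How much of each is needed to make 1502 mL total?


Let x parts of 15% mix with y parts of 35%.
15x + 35y = 25(x + y)
15x + 35y = 25x + 25y
x(15 - 25) = y(25 - 35)
x/y = (35 - 25)/(25 - 15) = 10/10
Simplify: 1:1
Total parts = 2; one part = 1502/2 = 751.00 mL
15% solution: 1×751.00 = 751.00 mL
35% solution: 1×751.00 = 751.00 mL
= ratio 1:1; 751.00 mL and 751.00 mL

ratio 1:1; 751.00 mL and 751.00 mL


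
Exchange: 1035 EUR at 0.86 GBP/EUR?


Amount × rate = 1035 × 0.86
= 890.10 GBP

890.10 GBP


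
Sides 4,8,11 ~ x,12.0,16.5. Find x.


Scale factor = 12.0/8 = 1.5
Missing side = 4 × 1.5
= 6.0

6.0


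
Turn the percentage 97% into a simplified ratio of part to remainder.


97% means 97 parts out of 100; remainder = 3
Part : remainder = 97:3
GCD = 1
= 97:3

97:3


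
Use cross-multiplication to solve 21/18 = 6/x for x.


Cross multiply: 21 × x = 18 × 6
21x = 108
x = 108 / 21
= 5.14

5.14


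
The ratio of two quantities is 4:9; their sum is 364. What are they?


Let A = 4k, B = 9k.
4k + 9k = 364
13k = 364 → k = 364/13 = 28
A = 4×28 = 112, B = 9×28 = 252
= A = 112, B = 252

A = 112, B = 252


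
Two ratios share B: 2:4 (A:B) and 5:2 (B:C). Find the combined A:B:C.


Match B: multiply A:B by 5 → 10:20
Multiply B:C by 4 → 20:8
Combined: 10:20:8
GCD = 2
= 5:10:4

5:10:4


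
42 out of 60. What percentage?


Percentage = (part / whole) × 100
= (42 / 60) × 100
= 70.00%

70.00%


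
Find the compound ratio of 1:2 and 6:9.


Compound ratio = (1×6) : (2×9)
= 6:18
GCD = 6
= 1:3

1:3


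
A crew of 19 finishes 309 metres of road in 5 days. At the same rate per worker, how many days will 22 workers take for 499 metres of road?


Days ∝ work / workers, so d₂ = d₁ × (m₁/m₂) × (w₂/w₁)
Workers factor (inverse): 19/22 ≈ 0.8636
Work factor (direct): 499/309 ≈ 1.6149
d₂ = 5 × 19/22 × 499/309 = (5 × 19 × 499) / (22 × 309) = 47405/6798
≈ 6.97 days

6.97 days


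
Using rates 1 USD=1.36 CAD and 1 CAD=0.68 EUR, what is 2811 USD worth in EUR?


Step 1: 2811 USD × 1.36 = 3822.96 CAD
Step 2: 3822.96 CAD × 0.68 = 2599.61 EUR
Implied rate USD→EUR = 1.36 × 0.68 = 0.9248
= 2599.61 EUR

2599.61 EUR


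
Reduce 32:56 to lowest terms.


GCD(32, 56) = 8
32/8 : 56/8
= 4:7

4:7


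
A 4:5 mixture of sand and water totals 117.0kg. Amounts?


Total parts = 4 + 5 = 9
sand: 117.0 × 4/9 = 52.0kg
water: 117.0 × 5/9 = 65.0kg
= 52.0kg and 65.0kg

52.0kg and 65.0kg


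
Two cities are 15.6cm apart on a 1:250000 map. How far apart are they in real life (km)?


Real distance = map distance × scale
= 15.6cm × 250000
= 3900000 cm = 39000.0 m
= 39.000 km

39.000 km


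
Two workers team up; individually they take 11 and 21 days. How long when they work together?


Rate of A = 1/11 per day
Rate of B = 1/21 per day
Combined rate = 1/11 + 1/21 = 32/231 ≈ 0.1385 per day
Days = 1 / combined rate = 231/32
≈ 7.22 days

7.22 days


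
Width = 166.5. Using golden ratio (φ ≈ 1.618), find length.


φ = (1 + √5) / 2 ≈ 1.618
Length = width × φ = 166.5 × 1.618 = 269.397
≈ 269.40

269.40


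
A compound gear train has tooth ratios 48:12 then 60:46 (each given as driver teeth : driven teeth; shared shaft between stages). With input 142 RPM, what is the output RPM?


Stage 1: RPM_B = RPM_A × t_A/t_B = 142 × 48/12 = 6816/12 = 568.00
B and C share a shaft → RPM_C = RPM_B
Stage 2: RPM_D = RPM_C × t_C/t_D = RPM_A × (t_A×t_C)/(t_B×t_D)
Overall ratio = (48×60)/(12×46) = 2880/552
RPM_D = 142 × 2880/552 = 408960/552
≈ 740.87 RPM

740.87 RPM


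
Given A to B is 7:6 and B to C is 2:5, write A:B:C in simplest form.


Match B: multiply A:B by 2 → 14:12
Multiply B:C by 6 → 12:30
Combined: 14:12:30
GCD = 2
= 7:6:15

7:6:15


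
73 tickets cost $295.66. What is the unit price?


Unit rate = total / quantity
= 295.66 / 73
= $4.05 per unit

$4.05 per unit


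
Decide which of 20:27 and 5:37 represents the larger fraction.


20/27 = 0.7407
5/37 = 0.1351
0.7407 > 0.1351, so 20:27 is greater
= 20:27

20:27


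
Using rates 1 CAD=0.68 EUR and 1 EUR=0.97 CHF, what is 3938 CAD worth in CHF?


Step 1: 3938 CAD × 0.68 = 2677.84 EUR
Step 2: 2677.84 EUR × 0.97 = 2597.50 CHF
Implied rate CAD→CHF = 0.68 × 0.97 = 0.6596
= 2597.50 CHF

2597.50 CHF


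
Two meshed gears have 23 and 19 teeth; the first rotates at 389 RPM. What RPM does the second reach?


Gear ratio = 23:19 = 23:19
RPM_B = RPM_A × (teeth_A / teeth_B)
= 389 × (23/19)
= 470.9 RPM

470.9 RPM


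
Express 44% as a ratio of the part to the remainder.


44% means 44 parts out of 100; remainder = 56
Part : remainder = 44:56
GCD = 4
= 11:14

11:14


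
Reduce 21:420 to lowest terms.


GCD(21, 420) = 21
21/21 : 420/21
= 1:20

1:20


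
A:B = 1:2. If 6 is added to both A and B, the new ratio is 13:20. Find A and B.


Let A = 1k, B = 2k.
(1k + 6) / (2k + 6) = 13/20
Cross-multiply: 20(1k + 6) = 13(2k + 6)
20k + 120 = 26k + 78
20k - 26k = 78 - 120
-6k = -42
k = -42/-6 = 7
A = 1×7 = 7, B = 2×7 = 14
= A = 7, B = 14

A = 7, B = 14


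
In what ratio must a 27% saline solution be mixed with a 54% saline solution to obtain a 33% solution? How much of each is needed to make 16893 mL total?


Let x parts of 27% mix with y parts of 54%.
27x + 54y = 33(x + y)
27x + 54y = 33x + 33y
x(27 - 33) = y(33 - 54)
x/y = (54 - 33)/(33 - 27) = 21/6
Simplify: 7:2
Total parts = 9; one part = 16893/9 = 1877.00 mL
27% solution: 7×1877.00 = 13139.00 mL
54% solution: 2×1877.00 = 3754.00 mL
= ratio 7:2; 13139.00 mL and 3754.00 mL

ratio 7:2; 13139.00 mL and 3754.00 mL


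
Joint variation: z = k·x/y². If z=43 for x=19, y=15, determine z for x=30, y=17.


z = k·x/y²
Solve for k using the known point: k = z·y²/x = 43×225/19 = 9675/19 ≈ 509.2105
Now evaluate at x=30, y=17:
z = k × 30 / 289 = (9675 × 30) / (19 × 289) = 290250/5491
≈ 52.8592

52.8592


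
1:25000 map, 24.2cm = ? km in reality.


Real distance = map distance × scale
= 24.2cm × 25000
= 605000 cm = 6050.0 m
= 6.050 km

6.050 km


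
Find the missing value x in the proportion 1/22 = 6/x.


Cross multiply: 1 × x = 22 × 6
1x = 132
x = 132 / 1
= 132.00

132.00


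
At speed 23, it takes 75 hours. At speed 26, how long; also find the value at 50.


Inverse proportion: x × y = constant
k = 23 × 75 = 1725
At x=26: k/26 = 66.35
At x=50: k/50 = 34.50
= 66.35 and 34.50

66.35 and 34.50


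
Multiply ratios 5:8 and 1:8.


Compound ratio = (5×1) : (8×8)
= 5:64
GCD = 1
= 5:64

5:64


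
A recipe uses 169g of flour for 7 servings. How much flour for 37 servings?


Direct proportion: y/x = constant
k = 169/7 ≈ 24.1429
y₂ = k × 37 = 169 × 37 / 7 = 6253/7
≈ 893.29

893.29


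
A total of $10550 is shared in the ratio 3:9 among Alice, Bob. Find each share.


Total parts = 3 + 9 = 12
Alice: 10550 × 3/12 = 2637.50
Bob: 10550 × 9/12 = 7912.50
= Alice: $2637.50, Bob: $7912.50

Alice: $2637.50, Bob: $7912.50


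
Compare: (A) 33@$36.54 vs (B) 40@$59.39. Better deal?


Deal A: $36.54/33 = $1.1073/unit
Deal B: $59.39/40 = $1.4848/unit
A is cheaper per unit
= Deal A

Deal A


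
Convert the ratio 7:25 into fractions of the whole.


Total parts = 7 + 25 = 32
First part: 7/32 = 7/32
Second part: 25/32 = 25/32
= 7/32 and 25/32

7/32 and 25/32


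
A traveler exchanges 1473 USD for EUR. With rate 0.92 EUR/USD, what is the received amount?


Amount × rate = 1473 × 0.92
= 1355.16 EUR

1355.16 EUR


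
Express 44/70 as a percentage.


Percentage = (part / whole) × 100
= (44 / 70) × 100
≈ 62.86%

62.86%


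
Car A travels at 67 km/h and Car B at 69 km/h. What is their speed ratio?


Ratio = 67:69
GCD = 1
Simplified = 67:69
Time ratio (same distance) = 69:67
Speed ratio = 67:69

67:69


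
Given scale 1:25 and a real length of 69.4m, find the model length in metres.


Model size = real / scale
= 69.4 / 25
= 2.7760 m

2.7760 m


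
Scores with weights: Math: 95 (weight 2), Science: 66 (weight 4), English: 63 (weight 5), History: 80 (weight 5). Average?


Numerator = 95×2 + 66×4 + 63×5 + 80×5
= 190 + 264 + 315 + 400
= 1169
Total weight = 16
Weighted avg = 1169/16
= 73.06

73.06


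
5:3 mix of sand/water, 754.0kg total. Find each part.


Total parts = 5 + 3 = 8
sand: 754.0 × 5/8 = 471.3kg
water: 754.0 × 3/8 = 282.8kg
= 471.3kg and 282.8kg

471.3kg and 282.8kg


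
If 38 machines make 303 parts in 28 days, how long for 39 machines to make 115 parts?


Days ∝ work / workers, so d₂ = d₁ × (m₁/m₂) × (w₂/w₁)
Workers factor (inverse): 38/39 ≈ 0.9744
Work factor (direct): 115/303 ≈ 0.3795
d₂ = 28 × 38/39 × 115/303 = (28 × 38 × 115) / (39 × 303) = 122360/11817
≈ 10.35 days

10.35 days


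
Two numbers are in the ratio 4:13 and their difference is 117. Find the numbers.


Let A = 4k, B = 13k.
13k - 4k = 117
9k = 117 → k = 117/9 = 13
A = 4×13 = 52, B = 13×13 = 169
= A = 52, B = 169

A = 52, B = 169


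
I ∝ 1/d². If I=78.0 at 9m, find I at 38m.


I₁d₁² = I₂d₂²
I₂ = I₁ × (d₁/d₂)²
= 78.0 × (9/38)²
= 78.0 × 81/1444
= 6318/1444
≈ 4.3753

4.3753


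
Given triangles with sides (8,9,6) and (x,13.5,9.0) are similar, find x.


Scale factor = 13.5/9 = 1.5
Missing side = 8 × 1.5
= 12.0

12.0


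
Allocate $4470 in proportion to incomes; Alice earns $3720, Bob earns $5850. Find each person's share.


Total income = 3720 + 5850 = $9570
Alice: $4470 × 3720/9570 = $1737.55
Bob: $4470 × 5850/9570 = $2732.45
= Alice: $1737.55, Bob: $2732.45

Alice: $1737.55, Bob: $2732.45


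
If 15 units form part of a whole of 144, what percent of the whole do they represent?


Percentage = (part / whole) × 100
= (15 / 144) × 100
≈ 10.42%

10.42%


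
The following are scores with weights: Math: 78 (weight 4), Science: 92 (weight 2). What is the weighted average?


Numerator = 78×4 + 92×2
= 312 + 184
= 496
Total weight = 6
Weighted avg = 496/6
= 82.67

82.67


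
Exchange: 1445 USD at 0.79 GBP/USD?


Amount × rate = 1445 × 0.79
= 1141.55 GBP

1141.55 GBP


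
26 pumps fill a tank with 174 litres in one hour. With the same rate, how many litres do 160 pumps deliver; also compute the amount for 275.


Direct proportion: y/x = constant
k = 174/26 ≈ 6.6923
y at x=160: k × 160 = 174 × 160 / 26 = 27840/26 ≈ 1070.77
y at x=275: k × 275 = 174 × 275 / 26 = 47850/26 ≈ 1840.38
= 1070.77 and 1840.38

1070.77 and 1840.38


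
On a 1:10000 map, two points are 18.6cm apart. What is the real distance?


Real distance = map distance × scale
= 18.6cm × 10000
= 186000 cm = 1860.0 m
= 1.860 km

1.860 km


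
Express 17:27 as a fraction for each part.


Total parts = 17 + 27 = 44
First part: 17/44 = 17/44
Second part: 27/44 = 27/44
= 17/44 and 27/44

17/44 and 27/44


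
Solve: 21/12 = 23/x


Cross multiply: 21 × x = 12 × 23
21x = 276
x = 276 / 21
= 13.14

13.14


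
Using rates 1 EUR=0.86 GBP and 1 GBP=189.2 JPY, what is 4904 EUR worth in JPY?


Step 1: 4904 EUR × 0.86 = 4217.44 GBP
Step 2: 4217.44 GBP × 189.2 = 797939.65 JPY
Implied rate EUR→JPY = 0.86 × 189.2 = 162.7120
= 797939.65 JPY

797939.65 JPY


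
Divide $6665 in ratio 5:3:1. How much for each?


Total parts = 5 + 3 + 1 = 9
Part 1: 6665 × 5/9 = 3702.78
Part 2: 6665 × 3/9 = 2221.67
Part 3: 6665 × 1/9 = 740.56
= Part 1: $3702.78, Part 2: $2221.67, Part 3: $740.56

Part 1: $3702.78, Part 2: $2221.67, Part 3: $740.56


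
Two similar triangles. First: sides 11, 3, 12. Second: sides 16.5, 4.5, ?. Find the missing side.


Scale factor = 16.5/11 = 1.5
Missing side = 12 × 1.5
= 18.0

18.0


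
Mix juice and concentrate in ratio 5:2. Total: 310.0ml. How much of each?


Total parts = 5 + 2 = 7
juice: 310.0 × 5/7 = 221.4ml
concentrate: 310.0 × 2/7 = 88.6ml
= 221.4ml and 88.6ml

221.4ml and 88.6ml


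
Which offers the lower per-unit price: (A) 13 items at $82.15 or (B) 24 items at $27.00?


Deal A: $82.15/13 = $6.3192/unit
Deal B: $27.00/24 = $1.1250/unit
B is cheaper per unit
= Deal B

Deal B


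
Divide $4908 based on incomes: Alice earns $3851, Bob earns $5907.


Total income = 3851 + 5907 = $9758
Alice: $4908 × 3851/9758 = $1936.94
Bob: $4908 × 5907/9758 = $2971.06
= Alice: $1936.94, Bob: $2971.06

Alice: $1936.94, Bob: $2971.06


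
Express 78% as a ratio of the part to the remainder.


78% means 78 parts out of 100; remainder = 22
Part : remainder = 78:22
GCD = 2
= 39:11

39:11


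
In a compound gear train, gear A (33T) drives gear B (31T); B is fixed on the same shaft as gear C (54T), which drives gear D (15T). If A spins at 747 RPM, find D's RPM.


Stage 1: RPM_B = RPM_A × t_A/t_B = 747 × 33/31 = 24651/31 ≈ 795.19
B and C share a shaft → RPM_C = RPM_B
Stage 2: RPM_D = RPM_C × t_C/t_D = RPM_A × (t_A×t_C)/(t_B×t_D)
Overall ratio = (33×54)/(31×15) = 1782/465
RPM_D = 747 × 1782/465 = 1331154/465
≈ 2862.70 RPM

2862.70 RPM


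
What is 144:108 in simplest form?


GCD(144, 108) = 36
144/36 : 108/36
= 4:3

4:3


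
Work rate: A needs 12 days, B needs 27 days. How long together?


Rate of A = 1/12 per day
Rate of B = 1/27 per day
Combined rate = 1/12 + 1/27 = 39/324 ≈ 0.1204 per day
Days = 1 / combined rate = 324/39
≈ 8.31 days

8.31 days


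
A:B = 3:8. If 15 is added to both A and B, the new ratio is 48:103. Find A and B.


Let A = 3k, B = 8k.
(3k + 15) / (8k + 15) = 48/103
Cross-multiply: 103(3k + 15) = 48(8k + 15)
309k + 1545 = 384k + 720
309k - 384k = 720 - 1545
-75k = -825
k = -825/-75 = 11
A = 3×11 = 33, B = 8×11 = 88
= A = 33, B = 88

A = 33, B = 88


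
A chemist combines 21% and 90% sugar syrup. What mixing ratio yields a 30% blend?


Let x parts of 21% mix with y parts of 90%.
21x + 90y = 30(x + y)
21x + 90y = 30x + 30y
x(21 - 30) = y(30 - 90)
x/y = (90 - 30)/(30 - 21) = 60/9
Simplify: 20:3
= 20:3

20:3
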